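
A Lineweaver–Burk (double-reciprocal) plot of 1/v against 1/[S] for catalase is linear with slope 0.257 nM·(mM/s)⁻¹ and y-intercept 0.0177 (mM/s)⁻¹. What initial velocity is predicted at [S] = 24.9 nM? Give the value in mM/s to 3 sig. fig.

35.7 mM/s

The y-intercept is 1/Vmax, so Vmax = 1/0.0177 = 56.5 mM/s.
The slope is Km/Vmax, so Km = 0.257 × 56.5 = 14.5 nM.
Then v = 56.5 × 24.9/(14.5 + 24.9) = 35.7 mM/s.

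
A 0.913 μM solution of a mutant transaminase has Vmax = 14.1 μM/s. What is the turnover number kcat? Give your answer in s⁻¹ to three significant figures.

kcat = Vmax/[E]total = 14.1 μM/s / 0.913 μM = 15.4 s⁻¹.

15.4 s⁻¹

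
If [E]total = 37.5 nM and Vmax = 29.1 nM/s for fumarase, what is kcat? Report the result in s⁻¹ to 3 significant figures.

kcat = Vmax/[E]total = 29.1 nM/s / 37.5 nM = 0.776 s⁻¹.

0.776 s⁻¹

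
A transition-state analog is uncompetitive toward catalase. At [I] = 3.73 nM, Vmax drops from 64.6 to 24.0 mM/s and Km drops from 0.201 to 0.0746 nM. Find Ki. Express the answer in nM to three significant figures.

Uncompetitive: Vmax,app = Vmax/α (and Km,app = Km/α) with α = 1 + [I]/Ki.
α = Vmax/Vmax,app = 64.6/24.0 = 2.692.
Since α = 1 + [I]/Ki, [I]/Ki = 2.692 − 1 = 1.692 and Ki = 3.73/1.692 = 2.20 nM.

2.20 nM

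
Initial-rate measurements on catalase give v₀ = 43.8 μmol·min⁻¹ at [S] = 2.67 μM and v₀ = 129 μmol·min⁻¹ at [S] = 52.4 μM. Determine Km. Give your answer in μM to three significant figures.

From v = Vmax[S]/(Km+[S]), each point gives Vmax = v(Km+[S])/[S].
Equating: 43.8(Km+2.67)/2.67 = 129(Km+52.4)/52.4.
16.40·Km + 43.8 = 2.462·Km + 129, so (16.40 − 2.462)·Km = 129 − 43.8.
Km = 85.20/13.94 = 6.11 μM; then Vmax = 43.8(6.11+2.67)/2.67 = 144 μmol·min⁻¹.

6.11 μM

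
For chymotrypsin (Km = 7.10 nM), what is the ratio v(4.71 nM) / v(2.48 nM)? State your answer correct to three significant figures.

Since Vmax cancels, v₂/v₁ = [S]₂(Km+[S]₁) / [S]₁(Km+[S]₂).
= 4.71×(7.10+2.48) / (2.48×(7.10+4.71)) = 45.12/29.29 = 1.54.

1.54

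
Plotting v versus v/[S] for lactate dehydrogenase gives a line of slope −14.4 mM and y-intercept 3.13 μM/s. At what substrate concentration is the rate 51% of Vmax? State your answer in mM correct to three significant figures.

15.0 mM

The Eadie–Hofstee slope gives Km = 14.4 mM (slope = −Km).
v/Vmax = [S]/(Km+[S]) = 0.51 ⇒ [S] = Km·0.51/(1−0.51) = 14.4 × 1.041 = 15.0 mM.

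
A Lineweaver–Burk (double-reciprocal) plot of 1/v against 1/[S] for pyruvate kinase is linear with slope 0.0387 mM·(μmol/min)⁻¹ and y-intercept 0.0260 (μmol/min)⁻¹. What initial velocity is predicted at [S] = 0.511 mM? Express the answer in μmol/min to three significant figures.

9.83 μmol/min

The y-intercept is 1/Vmax, so Vmax = 1/0.0260 = 38.5 μmol/min.
The slope is Km/Vmax, so Km = 0.0387 × 38.5 = 1.49 mM.
Then v = 38.5 × 0.511/(1.49 + 0.511) = 9.83 μmol/min.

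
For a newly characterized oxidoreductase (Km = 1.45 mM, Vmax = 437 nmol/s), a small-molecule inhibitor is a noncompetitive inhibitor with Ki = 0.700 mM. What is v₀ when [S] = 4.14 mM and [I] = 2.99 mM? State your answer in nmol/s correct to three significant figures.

α = 1 + [I]/Ki = 1 + 2.99/0.700 = 5.271.
For a noncompetitive inhibitor, Vmax is reduced to Vmax/α while Km is unchanged: Km,app = 1.45 mM, Vmax,app = 82.9 nmol/s.
v = Vmax,app·[S]/(Km,app + [S]) = 82.9 × 4.14/(1.45 + 4.14) = 61.4 nmol/s.

61.4 nmol/s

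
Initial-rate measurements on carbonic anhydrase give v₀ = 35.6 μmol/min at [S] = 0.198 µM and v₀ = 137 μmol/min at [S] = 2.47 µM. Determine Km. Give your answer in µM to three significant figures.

0.816 µM

From v = Vmax[S]/(Km+[S]), each point gives Vmax = v(Km+[S])/[S].
Equating: 35.6(Km+0.198)/0.198 = 137(Km+2.47)/2.47.
179.8·Km + 35.6 = 55.47·Km + 137, so (179.8 − 55.47)·Km = 137 − 35.6.
Km = 101.4/124.3 = 0.816 µM; then Vmax = 35.6(0.816+0.198)/0.198 = 182 μmol/min.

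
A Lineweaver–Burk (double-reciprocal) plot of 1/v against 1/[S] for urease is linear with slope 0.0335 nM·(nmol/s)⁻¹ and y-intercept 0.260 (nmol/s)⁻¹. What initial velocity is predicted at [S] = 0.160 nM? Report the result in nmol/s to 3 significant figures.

2.13 nmol/s

The y-intercept is 1/Vmax, so Vmax = 1/0.260 = 3.85 nmol/s.
The slope is Km/Vmax, so Km = 0.0335 × 3.85 = 0.129 nM.
Then v = 3.85 × 0.160/(0.129 + 0.160) = 2.13 nmol/s.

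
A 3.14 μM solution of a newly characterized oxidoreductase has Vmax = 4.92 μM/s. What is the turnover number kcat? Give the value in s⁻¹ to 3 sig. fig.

kcat = Vmax/[E]total = 4.92 μM/s / 3.14 μM = 1.57 s⁻¹.

1.57 s⁻¹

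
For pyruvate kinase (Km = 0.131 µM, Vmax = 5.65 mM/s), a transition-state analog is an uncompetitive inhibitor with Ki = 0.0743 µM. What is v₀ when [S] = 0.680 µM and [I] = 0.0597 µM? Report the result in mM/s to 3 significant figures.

α = 1 + [I]/Ki = 1 + 0.0597/0.0743 = 1.803.
For an uncompetitive inhibitor, both parameters are divided by α, giving Vmax/α and Km/α: Km,app = 0.0726 µM, Vmax,app = 3.13 mM/s.
v = Vmax,app·[S]/(Km,app + [S]) = 3.13 × 0.680/(0.0726 + 0.680) = 2.83 mM/s.

2.83 mM/s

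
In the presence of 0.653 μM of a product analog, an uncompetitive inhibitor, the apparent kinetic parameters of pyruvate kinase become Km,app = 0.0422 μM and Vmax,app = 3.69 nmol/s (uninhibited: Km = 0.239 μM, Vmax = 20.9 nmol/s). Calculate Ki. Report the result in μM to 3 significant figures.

0.140 μM

Uncompetitive: Vmax,app = Vmax/α (and Km,app = Km/α) with α = 1 + [I]/Ki.
α = Vmax/Vmax,app = 20.9/3.69 = 5.664.
Ki = [I]/(α − 1) = 0.653/4.664 = 0.140 μM.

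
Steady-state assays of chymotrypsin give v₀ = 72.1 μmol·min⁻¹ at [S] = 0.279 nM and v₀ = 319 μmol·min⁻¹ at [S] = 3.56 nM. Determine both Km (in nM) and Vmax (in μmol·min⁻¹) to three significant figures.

Km = 1.46 nM; Vmax = 450 μmol·min⁻¹

From v = Vmax[S]/(Km+[S]), each point gives Vmax = v(Km+[S])/[S].
Equating: 72.1(Km+0.279)/0.279 = 319(Km+3.56)/3.56.
258.4·Km + 72.1 = 89.61·Km + 319, so (258.4 − 89.61)·Km = 319 − 72.1.
Km = 246.9/168.8 = 1.46 nM; then Vmax = 72.1(1.46+0.279)/0.279 = 450 μmol·min⁻¹.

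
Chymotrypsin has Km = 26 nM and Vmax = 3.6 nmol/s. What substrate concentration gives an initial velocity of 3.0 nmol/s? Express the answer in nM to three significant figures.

Rearranging v = Vmax[S]/(Km+[S]) gives [S] = Km·v/(Vmax − v).
[S] = 26 × 3.0 / (3.6 − 3.0) = 78.00/0.6000 = 130 nM.

130 nM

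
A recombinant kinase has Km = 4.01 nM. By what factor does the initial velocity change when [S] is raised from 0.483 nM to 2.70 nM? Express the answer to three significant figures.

3.74

The fractional saturations are [S]/(Km+[S]) = 0.483/4.493 = 0.1075 and 2.70/6.710 = 0.4024.
v₂/v₁ is just their ratio: 0.4024/0.1075 = 3.74.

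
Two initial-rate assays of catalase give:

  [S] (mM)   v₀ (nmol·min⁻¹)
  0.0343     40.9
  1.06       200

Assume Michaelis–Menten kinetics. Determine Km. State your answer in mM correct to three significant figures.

0.159 mM

From v = Vmax[S]/(Km+[S]), each point gives Vmax = v(Km+[S])/[S].
Equating: 40.9(Km+0.0343)/0.0343 = 200(Km+1.06)/1.06.
1192·Km + 40.9 = 188.7·Km + 200, so (1192 − 188.7)·Km = 200 − 40.9.
Km = 159.1/1004 = 0.159 mM; then Vmax = 40.9(0.159+0.0343)/0.0343 = 230 nmol·min⁻¹.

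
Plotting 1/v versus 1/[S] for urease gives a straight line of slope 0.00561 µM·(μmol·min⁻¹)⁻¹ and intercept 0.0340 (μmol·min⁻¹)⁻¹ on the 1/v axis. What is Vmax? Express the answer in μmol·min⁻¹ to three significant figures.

29.4 μmol·min⁻¹

The y-intercept of a Lineweaver–Burk plot equals 1/Vmax, so Vmax = 1/0.0340 = 29.4 μmol·min⁻¹.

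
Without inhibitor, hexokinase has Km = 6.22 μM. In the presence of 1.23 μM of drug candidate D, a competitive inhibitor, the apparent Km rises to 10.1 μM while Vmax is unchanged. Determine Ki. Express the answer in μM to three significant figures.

Competitive: Km,app = α·Km with α = 1 + [I]/Ki.
α = Km,app/Km = 10.1/6.22 = 1.624.
Ki = [I]/(α − 1) = 1.23/0.6238 = 1.97 μM.

1.97 μM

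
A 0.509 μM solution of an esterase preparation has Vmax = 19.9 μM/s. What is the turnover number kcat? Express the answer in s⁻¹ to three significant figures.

kcat = Vmax/[E]total = 19.9 μM/s / 0.509 μM = 39.1 s⁻¹.

39.1 s⁻¹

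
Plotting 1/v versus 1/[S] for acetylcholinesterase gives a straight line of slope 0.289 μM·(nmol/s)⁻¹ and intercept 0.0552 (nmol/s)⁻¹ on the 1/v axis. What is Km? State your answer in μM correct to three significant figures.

y-intercept = 1/Vmax ⇒ Vmax = 18.1 nmol/s; slope = Km/Vmax ⇒ Km = slope × Vmax.
Km = 0.289 × 18.1 = 5.24 μM.

5.24 μM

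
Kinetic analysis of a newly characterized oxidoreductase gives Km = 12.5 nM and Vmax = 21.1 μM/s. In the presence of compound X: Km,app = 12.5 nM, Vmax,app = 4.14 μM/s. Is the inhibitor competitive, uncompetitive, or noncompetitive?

noncompetitive

Vmax decreases (21.1 → 4.14 μM/s) while Km is unchanged — pure noncompetitive inhibition.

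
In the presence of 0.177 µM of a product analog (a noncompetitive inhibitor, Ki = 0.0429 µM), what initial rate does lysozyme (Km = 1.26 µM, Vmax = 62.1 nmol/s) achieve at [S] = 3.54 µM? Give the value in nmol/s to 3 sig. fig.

With α = 1 + [I]/Ki = 1 + 0.177/0.0429 = 5.126, the noncompetitive rate law is v = (Vmax/α)·[S] / (Km + [S]).
v = (62.1/5.126)×3.54 / (1.26 + 3.54) = 42.89/4.800 = 8.93 nmol/s.

8.93 nmol/s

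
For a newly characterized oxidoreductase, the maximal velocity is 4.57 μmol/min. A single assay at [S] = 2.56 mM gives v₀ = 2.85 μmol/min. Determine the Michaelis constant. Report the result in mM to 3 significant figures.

1.54 mM

v/Vmax = 2.85/4.57 = 0.6236 = [S]/(Km+[S]).
So Km + [S] = [S]/0.6236 = 4.105 mM, giving Km = 4.105 − 2.56 = 1.54 mM.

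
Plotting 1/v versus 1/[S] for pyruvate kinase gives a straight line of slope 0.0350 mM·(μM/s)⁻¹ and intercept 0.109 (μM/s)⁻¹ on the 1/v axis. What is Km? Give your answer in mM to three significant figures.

0.321 mM

y-intercept = 1/Vmax ⇒ Vmax = 9.17 μM/s; slope = Km/Vmax ⇒ Km = slope × Vmax.
Km = 0.0350 × 9.17 = 0.321 mM.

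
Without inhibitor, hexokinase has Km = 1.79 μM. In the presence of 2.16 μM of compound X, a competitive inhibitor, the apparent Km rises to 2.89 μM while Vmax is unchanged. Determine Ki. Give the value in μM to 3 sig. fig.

Competitive: Km,app = α·Km with α = 1 + [I]/Ki.
α = Km,app/Km = 2.89/1.79 = 1.615.
Ki = [I]/(α − 1) = 2.16/0.6145 = 3.51 μM.

3.51 μM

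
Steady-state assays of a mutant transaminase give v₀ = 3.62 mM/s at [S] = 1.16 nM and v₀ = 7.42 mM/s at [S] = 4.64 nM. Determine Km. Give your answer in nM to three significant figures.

2.50 nM

From v = Vmax[S]/(Km+[S]), each point gives Vmax = v(Km+[S])/[S].
Equating: 3.62(Km+1.16)/1.16 = 7.42(Km+4.64)/4.64.
3.121·Km + 3.62 = 1.599·Km + 7.42, so (3.121 − 1.599)·Km = 7.42 − 3.62.
Km = 3.800/1.522 = 2.50 nM; then Vmax = 3.62(2.50+1.16)/1.16 = 11.4 mM/s.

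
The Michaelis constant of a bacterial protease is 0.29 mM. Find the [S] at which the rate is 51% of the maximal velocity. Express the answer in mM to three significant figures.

0.302 mM

v/Vmax = [S]/(Km+[S]) = 0.51, so [S] = Km·0.51/(1 − 0.51) = 0.29 × 1.041.
[S] = 0.302 mM.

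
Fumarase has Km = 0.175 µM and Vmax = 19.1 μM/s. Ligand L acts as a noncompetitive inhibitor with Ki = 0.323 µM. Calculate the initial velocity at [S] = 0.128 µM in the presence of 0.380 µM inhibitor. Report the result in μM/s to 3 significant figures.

3.71 μM/s

With α = 1 + [I]/Ki = 1 + 0.380/0.323 = 2.176, the noncompetitive rate law is v = (Vmax/α)·[S] / (Km + [S]).
v = (19.1/2.176)×0.128 / (0.175 + 0.128) = 1.123/0.3030 = 3.71 μM/s.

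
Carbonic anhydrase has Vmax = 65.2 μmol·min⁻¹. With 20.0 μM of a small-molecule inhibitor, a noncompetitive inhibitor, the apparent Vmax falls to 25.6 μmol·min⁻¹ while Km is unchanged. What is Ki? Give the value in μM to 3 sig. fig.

Noncompetitive: Vmax,app = Vmax/α with α = 1 + [I]/Ki.
α = Vmax/Vmax,app = 65.2/25.6 = 2.547.
Since α = 1 + [I]/Ki, [I]/Ki = 2.547 − 1 = 1.547 and Ki = 20.0/1.547 = 12.9 μM.

12.9 μM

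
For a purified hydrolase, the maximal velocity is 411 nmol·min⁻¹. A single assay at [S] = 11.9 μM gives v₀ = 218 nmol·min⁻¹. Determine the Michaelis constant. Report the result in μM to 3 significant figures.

10.5 μM

From v = Vmax[S]/(Km+[S]), Km = [S](Vmax − v)/v.
Km = 11.9 × (411 − 218) / 218 = 2297/218 = 10.5 μM.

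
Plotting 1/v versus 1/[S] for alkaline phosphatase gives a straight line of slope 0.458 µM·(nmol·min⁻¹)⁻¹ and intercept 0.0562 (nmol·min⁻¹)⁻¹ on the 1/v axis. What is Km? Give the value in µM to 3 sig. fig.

8.15 µM

y-intercept = 1/Vmax ⇒ Vmax = 17.8 nmol·min⁻¹; slope = Km/Vmax ⇒ Km = slope × Vmax.
Km = 0.458 × 17.8 = 8.15 µM.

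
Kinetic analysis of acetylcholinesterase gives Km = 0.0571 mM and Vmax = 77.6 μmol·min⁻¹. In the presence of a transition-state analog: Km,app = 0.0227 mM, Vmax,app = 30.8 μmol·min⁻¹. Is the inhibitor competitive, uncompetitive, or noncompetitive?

Both Km and Vmax decrease by the same factor (~2.52-fold) — characteristic of uncompetitive inhibition.

uncompetitive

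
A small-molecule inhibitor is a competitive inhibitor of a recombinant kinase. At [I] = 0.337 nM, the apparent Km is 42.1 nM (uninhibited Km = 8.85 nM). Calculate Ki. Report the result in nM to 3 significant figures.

0.0897 nM

Competitive: Km,app = α·Km with α = 1 + [I]/Ki.
α = Km,app/Km = 42.1/8.85 = 4.757.
Since α = 1 + [I]/Ki, [I]/Ki = 4.757 − 1 = 3.757 and Ki = 0.337/3.757 = 0.0897 nM.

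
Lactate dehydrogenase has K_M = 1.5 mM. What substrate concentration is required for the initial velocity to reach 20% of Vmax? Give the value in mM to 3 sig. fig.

v/Vmax = [S]/(Km+[S]) = 0.2, so [S] = Km·0.2/(1 − 0.2) = 1.5 × 0.2500.
[S] = 0.375 mM.

0.375 mM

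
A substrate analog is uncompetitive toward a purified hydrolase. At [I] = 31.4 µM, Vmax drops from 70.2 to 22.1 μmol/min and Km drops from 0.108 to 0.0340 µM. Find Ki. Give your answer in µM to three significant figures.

Uncompetitive: Vmax,app = Vmax/α (and Km,app = Km/α) with α = 1 + [I]/Ki.
α = Vmax/Vmax,app = 70.2/22.1 = 3.176.
Ki = [I]/(α − 1) = 31.4/2.176 = 14.4 µM.

14.4 µM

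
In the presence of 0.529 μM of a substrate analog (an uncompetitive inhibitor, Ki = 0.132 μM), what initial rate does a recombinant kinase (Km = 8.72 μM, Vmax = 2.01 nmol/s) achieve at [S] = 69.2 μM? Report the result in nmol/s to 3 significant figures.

0.392 nmol/s

α = 1 + [I]/Ki = 1 + 0.529/0.132 = 5.008.
For an uncompetitive inhibitor, both parameters are divided by α, giving Vmax/α and Km/α: Km,app = 1.74 μM, Vmax,app = 0.401 nmol/s.
v = Vmax,app·[S]/(Km,app + [S]) = 0.401 × 69.2/(1.74 + 69.2) = 0.392 nmol/s.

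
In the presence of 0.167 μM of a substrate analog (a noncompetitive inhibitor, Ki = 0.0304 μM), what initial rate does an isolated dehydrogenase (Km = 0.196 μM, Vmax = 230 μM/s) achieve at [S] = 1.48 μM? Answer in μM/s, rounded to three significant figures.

With α = 1 + [I]/Ki = 1 + 0.167/0.0304 = 6.493, the noncompetitive rate law is v = (Vmax/α)·[S] / (Km + [S]).
v = (230/6.493)×1.48 / (0.196 + 1.48) = 52.42/1.676 = 31.3 μM/s.

31.3 μM/s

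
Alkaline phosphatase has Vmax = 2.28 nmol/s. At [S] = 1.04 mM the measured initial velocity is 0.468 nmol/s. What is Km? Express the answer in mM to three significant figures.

v/Vmax = 0.468/2.28 = 0.2053 = [S]/(Km+[S]).
So Km + [S] = [S]/0.2053 = 5.067 mM, giving Km = 5.067 − 1.04 = 4.03 mM.

4.03 mM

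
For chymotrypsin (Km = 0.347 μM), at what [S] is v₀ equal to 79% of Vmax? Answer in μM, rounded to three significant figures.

v/Vmax = [S]/(Km+[S]) = 0.79, so [S] = Km·0.79/(1 − 0.79) = 0.347 × 3.762.
[S] = 1.31 μM.

1.31 μM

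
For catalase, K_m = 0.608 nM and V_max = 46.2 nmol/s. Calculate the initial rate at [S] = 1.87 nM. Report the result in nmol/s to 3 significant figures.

34.9 nmol/s

[S]/(Km+[S]) = 1.87/2.478 = 0.7546, the fractional saturation.
v = 0.7546 × Vmax = 0.7546 × 46.2 = 34.9 nmol/s.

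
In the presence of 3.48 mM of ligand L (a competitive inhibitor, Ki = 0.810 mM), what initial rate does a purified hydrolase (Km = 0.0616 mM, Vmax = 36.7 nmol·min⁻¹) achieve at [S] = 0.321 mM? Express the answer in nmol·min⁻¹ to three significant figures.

18.2 nmol·min⁻¹

α = 1 + [I]/Ki = 1 + 3.48/0.810 = 5.296.
For a competitive inhibitor, Vmax is unchanged and the apparent Km becomes α·Km: Km,app = 0.326 mM, Vmax,app = 36.7 nmol·min⁻¹.
v = Vmax,app·[S]/(Km,app + [S]) = 36.7 × 0.321/(0.326 + 0.321) = 18.2 nmol·min⁻¹.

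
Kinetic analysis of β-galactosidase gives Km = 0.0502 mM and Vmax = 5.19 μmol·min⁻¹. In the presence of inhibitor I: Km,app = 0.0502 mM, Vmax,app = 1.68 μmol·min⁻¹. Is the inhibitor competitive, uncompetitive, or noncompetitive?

noncompetitive

Vmax decreases (5.19 → 1.68 μmol·min⁻¹) while Km is unchanged — pure noncompetitive inhibition.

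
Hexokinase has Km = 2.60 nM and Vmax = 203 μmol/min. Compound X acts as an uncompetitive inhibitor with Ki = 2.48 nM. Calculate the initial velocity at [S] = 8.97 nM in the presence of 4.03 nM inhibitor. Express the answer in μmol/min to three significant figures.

α = 1 + [I]/Ki = 1 + 4.03/2.48 = 2.625.
For an uncompetitive inhibitor, both parameters are divided by α, giving Vmax/α and Km/α: Km,app = 0.990 nM, Vmax,app = 77.3 μmol/min.
v = Vmax,app·[S]/(Km,app + [S]) = 77.3 × 8.97/(0.990 + 8.97) = 69.6 μmol/min.

69.6 μmol/min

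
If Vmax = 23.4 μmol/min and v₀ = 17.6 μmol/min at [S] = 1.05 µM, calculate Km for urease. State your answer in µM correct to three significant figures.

0.346 µM

From v = Vmax[S]/(Km+[S]), Km = [S](Vmax − v)/v.
Km = 1.05 × (23.4 − 17.6) / 17.6 = 6.090/17.6 = 0.346 µM.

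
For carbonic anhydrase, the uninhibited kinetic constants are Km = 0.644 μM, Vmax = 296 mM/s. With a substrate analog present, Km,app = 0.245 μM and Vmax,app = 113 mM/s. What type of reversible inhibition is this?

uncompetitive

Both Km and Vmax decrease by the same factor (~2.63-fold) — characteristic of uncompetitive inhibition.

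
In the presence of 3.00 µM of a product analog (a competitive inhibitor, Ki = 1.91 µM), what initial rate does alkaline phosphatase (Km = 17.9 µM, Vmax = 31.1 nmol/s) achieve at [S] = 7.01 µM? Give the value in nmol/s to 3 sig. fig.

α = 1 + [I]/Ki = 1 + 3.00/1.91 = 2.571.
For a competitive inhibitor, Vmax is unchanged and the apparent Km becomes α·Km: Km,app = 46.0 µM, Vmax,app = 31.1 nmol/s.
v = Vmax,app·[S]/(Km,app + [S]) = 31.1 × 7.01/(46.0 + 7.01) = 4.11 nmol/s.

4.11 nmol/s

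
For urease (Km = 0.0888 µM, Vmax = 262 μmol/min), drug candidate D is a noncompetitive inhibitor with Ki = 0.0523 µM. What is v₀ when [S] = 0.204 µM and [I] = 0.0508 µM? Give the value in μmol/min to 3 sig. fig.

92.6 μmol/min

With α = 1 + [I]/Ki = 1 + 0.0508/0.0523 = 1.971, the noncompetitive rate law is v = (Vmax/α)·[S] / (Km + [S]).
v = (262/1.971)×0.204 / (0.0888 + 0.204) = 27.11/0.2928 = 92.6 μmol/min.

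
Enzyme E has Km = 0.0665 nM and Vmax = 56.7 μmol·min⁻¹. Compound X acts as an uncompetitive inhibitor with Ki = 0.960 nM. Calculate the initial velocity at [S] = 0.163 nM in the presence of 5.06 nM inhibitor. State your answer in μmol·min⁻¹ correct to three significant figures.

With α = 1 + [I]/Ki = 1 + 5.06/0.960 = 6.271, the uncompetitive rate law is v = (Vmax/α)·[S] / (Km/α + [S]).
v = (56.7/6.271)×0.163 / (0.0665/6.271 + 0.163) = 1.474/0.1736 = 8.49 μmol·min⁻¹.

8.49 μmol·min⁻¹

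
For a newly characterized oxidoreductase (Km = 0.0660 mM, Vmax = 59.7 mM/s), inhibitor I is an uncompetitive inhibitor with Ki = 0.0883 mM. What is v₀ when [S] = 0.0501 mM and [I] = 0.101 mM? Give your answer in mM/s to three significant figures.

With α = 1 + [I]/Ki = 1 + 0.101/0.0883 = 2.144, the uncompetitive rate law is v = (Vmax/α)·[S] / (Km/α + [S]).
v = (59.7/2.144)×0.0501 / (0.0660/2.144 + 0.0501) = 1.395/0.08089 = 17.2 mM/s.

17.2 mM/s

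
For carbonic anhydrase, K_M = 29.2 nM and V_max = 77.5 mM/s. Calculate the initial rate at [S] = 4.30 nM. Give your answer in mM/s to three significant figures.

9.95 mM/s

[S]/(Km+[S]) = 4.30/33.50 = 0.1284, the fractional saturation.
v = 0.1284 × Vmax = 0.1284 × 77.5 = 9.95 mM/s.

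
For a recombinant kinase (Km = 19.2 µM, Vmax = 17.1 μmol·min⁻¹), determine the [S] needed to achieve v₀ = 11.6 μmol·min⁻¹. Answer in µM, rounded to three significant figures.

40.5 µM

The required fractional saturation is v/Vmax = 11.6/17.1 = 0.6784.
Then [S]/(Km+[S]) = 0.6784 ⇒ [S] = 19.2 × 0.6784/(1 − 0.6784) = 40.5 µM.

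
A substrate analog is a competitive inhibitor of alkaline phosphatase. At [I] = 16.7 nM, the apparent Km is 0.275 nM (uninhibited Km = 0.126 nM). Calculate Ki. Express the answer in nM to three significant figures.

14.1 nM

Competitive: Km,app = α·Km with α = 1 + [I]/Ki.
α = Km,app/Km = 0.275/0.126 = 2.183.
Since α = 1 + [I]/Ki, [I]/Ki = 2.183 − 1 = 1.183 and Ki = 16.7/1.183 = 14.1 nM.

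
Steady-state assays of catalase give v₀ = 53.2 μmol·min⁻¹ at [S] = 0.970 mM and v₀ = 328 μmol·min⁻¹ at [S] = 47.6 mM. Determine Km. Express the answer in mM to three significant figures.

In reciprocal form, 1/v = (Km/Vmax)·(1/[S]) + 1/Vmax. The two points give (1/[S], 1/v) = (1.031, 0.01880) and (0.02101, 0.003049).
Slope = (0.01880 − 0.003049)/(1.031 − 0.02101) = 0.01559; intercept = 0.01880 − 0.01559×1.031 = 0.002721.
Vmax = 1/intercept = 367 μmol·min⁻¹; Km = slope × Vmax = 0.01559 × 367 = 5.73 mM.

5.73 mM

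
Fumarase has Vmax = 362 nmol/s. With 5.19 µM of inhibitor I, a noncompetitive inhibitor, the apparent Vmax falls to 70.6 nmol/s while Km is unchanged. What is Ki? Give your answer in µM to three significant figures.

1.26 µM

Noncompetitive: Vmax,app = Vmax/α with α = 1 + [I]/Ki.
α = Vmax/Vmax,app = 362/70.6 = 5.127.
Since α = 1 + [I]/Ki, [I]/Ki = 5.127 − 1 = 4.127 and Ki = 5.19/4.127 = 1.26 µM.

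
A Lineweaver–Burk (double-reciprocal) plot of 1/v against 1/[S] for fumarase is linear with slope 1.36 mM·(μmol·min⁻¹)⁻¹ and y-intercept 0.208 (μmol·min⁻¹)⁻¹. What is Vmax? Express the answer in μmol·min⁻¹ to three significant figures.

The y-intercept of a Lineweaver–Burk plot equals 1/Vmax, so Vmax = 1/0.208 = 4.81 μmol·min⁻¹.

4.81 μmol·min⁻¹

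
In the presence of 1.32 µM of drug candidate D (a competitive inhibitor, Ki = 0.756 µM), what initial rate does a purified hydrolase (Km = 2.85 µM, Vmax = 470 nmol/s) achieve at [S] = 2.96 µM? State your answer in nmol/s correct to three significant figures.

129 nmol/s

α = 1 + [I]/Ki = 1 + 1.32/0.756 = 2.746.
For a competitive inhibitor, Vmax is unchanged and the apparent Km becomes α·Km: Km,app = 7.83 µM, Vmax,app = 470 nmol/s.
v = Vmax,app·[S]/(Km,app + [S]) = 470 × 2.96/(7.83 + 2.96) = 129 nmol/s.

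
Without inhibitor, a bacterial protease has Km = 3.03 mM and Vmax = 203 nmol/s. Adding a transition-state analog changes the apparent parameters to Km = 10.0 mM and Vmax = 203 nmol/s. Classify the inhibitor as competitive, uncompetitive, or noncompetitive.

Km increases (3.03 → 10.0 mM) while Vmax is unchanged — the hallmark of competitive inhibition.

competitive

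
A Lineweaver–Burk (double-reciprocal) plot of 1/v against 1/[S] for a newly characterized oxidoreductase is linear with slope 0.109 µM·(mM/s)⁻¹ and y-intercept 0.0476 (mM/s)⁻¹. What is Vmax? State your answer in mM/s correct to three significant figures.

The y-intercept of a Lineweaver–Burk plot equals 1/Vmax, so Vmax = 1/0.0476 = 21.0 mM/s.

21.0 mM/s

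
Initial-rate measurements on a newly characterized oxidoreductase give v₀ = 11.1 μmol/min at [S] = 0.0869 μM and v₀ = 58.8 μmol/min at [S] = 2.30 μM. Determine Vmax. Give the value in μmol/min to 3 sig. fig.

70.7 μmol/min

In reciprocal form, 1/v = (Km/Vmax)·(1/[S]) + 1/Vmax. The two points give (1/[S], 1/v) = (11.51, 0.09009) and (0.4348, 0.01701).
Slope = (0.09009 − 0.01701)/(11.51 − 0.4348) = 0.006600; intercept = 0.09009 − 0.006600×11.51 = 0.01414.
Vmax = 1/intercept = 70.7 μmol/min; Km = slope × Vmax = 0.006600 × 70.7 = 0.467 μM.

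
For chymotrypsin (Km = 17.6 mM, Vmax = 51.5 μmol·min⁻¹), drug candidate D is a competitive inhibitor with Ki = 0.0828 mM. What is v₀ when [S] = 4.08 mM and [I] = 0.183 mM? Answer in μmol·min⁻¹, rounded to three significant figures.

α = 1 + [I]/Ki = 1 + 0.183/0.0828 = 3.210.
For a competitive inhibitor, Vmax is unchanged and the apparent Km becomes α·Km: Km,app = 56.5 mM, Vmax,app = 51.5 μmol·min⁻¹.
v = Vmax,app·[S]/(Km,app + [S]) = 51.5 × 4.08/(56.5 + 4.08) = 3.47 μmol·min⁻¹.

3.47 μmol·min⁻¹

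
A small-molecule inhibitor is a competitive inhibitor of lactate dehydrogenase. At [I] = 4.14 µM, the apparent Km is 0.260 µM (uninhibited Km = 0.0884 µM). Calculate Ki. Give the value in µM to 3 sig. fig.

2.13 µM

Competitive: Km,app = α·Km with α = 1 + [I]/Ki.
α = Km,app/Km = 0.260/0.0884 = 2.941.
Since α = 1 + [I]/Ki, [I]/Ki = 2.941 − 1 = 1.941 and Ki = 4.14/1.941 = 2.13 µM.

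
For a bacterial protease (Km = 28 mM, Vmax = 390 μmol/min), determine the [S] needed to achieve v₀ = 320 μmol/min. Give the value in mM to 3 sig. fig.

Rearranging v = Vmax[S]/(Km+[S]) gives [S] = Km·v/(Vmax − v).
[S] = 28 × 320 / (390 − 320) = 8960/70.00 = 128 mM.

128 mM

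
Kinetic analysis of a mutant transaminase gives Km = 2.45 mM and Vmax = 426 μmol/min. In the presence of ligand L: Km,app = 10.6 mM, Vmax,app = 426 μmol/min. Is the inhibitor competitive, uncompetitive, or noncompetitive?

Km increases (2.45 → 10.6 mM) while Vmax is unchanged — the hallmark of competitive inhibition.

competitive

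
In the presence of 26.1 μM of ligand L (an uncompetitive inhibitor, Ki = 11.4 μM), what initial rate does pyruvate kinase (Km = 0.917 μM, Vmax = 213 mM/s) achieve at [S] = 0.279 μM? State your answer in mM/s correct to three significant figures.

With α = 1 + [I]/Ki = 1 + 26.1/11.4 = 3.289, the uncompetitive rate law is v = (Vmax/α)·[S] / (Km/α + [S]).
v = (213/3.289)×0.279 / (0.917/3.289 + 0.279) = 18.07/0.5578 = 32.4 mM/s.

32.4 mM/s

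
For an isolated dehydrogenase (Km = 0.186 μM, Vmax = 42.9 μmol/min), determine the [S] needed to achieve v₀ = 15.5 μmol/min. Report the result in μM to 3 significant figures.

Rearranging v = Vmax[S]/(Km+[S]) gives [S] = Km·v/(Vmax − v).
[S] = 0.186 × 15.5 / (42.9 − 15.5) = 2.883/27.40 = 0.105 μM.

0.105 μM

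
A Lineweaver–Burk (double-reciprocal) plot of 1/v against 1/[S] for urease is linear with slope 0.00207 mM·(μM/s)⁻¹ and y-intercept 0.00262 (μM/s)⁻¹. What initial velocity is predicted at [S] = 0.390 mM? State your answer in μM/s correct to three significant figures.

The y-intercept is 1/Vmax, so Vmax = 1/0.00262 = 382 μM/s.
The slope is Km/Vmax, so Km = 0.00207 × 382 = 0.790 mM.
Then v = 382 × 0.390/(0.790 + 0.390) = 126 μM/s.

126 μM/s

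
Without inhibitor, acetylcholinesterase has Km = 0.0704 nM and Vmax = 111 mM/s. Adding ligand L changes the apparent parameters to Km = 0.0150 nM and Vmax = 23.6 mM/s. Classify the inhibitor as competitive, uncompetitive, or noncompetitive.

uncompetitive

Both Km and Vmax decrease by the same factor (~4.70-fold) — characteristic of uncompetitive inhibition.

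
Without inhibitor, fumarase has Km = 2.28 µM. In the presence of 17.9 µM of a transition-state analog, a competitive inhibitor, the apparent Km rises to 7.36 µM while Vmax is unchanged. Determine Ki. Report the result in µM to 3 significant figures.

8.03 µM

Competitive: Km,app = α·Km with α = 1 + [I]/Ki.
α = Km,app/Km = 7.36/2.28 = 3.228.
Since α = 1 + [I]/Ki, [I]/Ki = 3.228 − 1 = 2.228 and Ki = 17.9/2.228 = 8.03 µM.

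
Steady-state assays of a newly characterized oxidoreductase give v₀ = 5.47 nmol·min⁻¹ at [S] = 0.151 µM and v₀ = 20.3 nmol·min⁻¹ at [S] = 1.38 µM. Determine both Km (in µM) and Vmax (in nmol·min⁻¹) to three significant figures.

In reciprocal form, 1/v = (Km/Vmax)·(1/[S]) + 1/Vmax. The two points give (1/[S], 1/v) = (6.623, 0.1828) and (0.7246, 0.04926).
Slope = (0.1828 − 0.04926)/(6.623 − 0.7246) = 0.02264; intercept = 0.1828 − 0.02264×6.623 = 0.03285.
Vmax = 1/intercept = 30.4 nmol·min⁻¹; Km = slope × Vmax = 0.02264 × 30.4 = 0.689 µM.

Km = 0.689 µM; Vmax = 30.4 nmol·min⁻¹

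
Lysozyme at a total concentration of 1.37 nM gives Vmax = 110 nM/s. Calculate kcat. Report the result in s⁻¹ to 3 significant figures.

kcat = Vmax/[E]total = 110 nM/s / 1.37 nM = 80.3 s⁻¹.

80.3 s⁻¹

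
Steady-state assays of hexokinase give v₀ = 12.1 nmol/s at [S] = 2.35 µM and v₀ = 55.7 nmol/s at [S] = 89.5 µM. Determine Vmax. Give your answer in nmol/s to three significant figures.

From v = Vmax[S]/(Km+[S]), each point gives Vmax = v(Km+[S])/[S].
Equating: 12.1(Km+2.35)/2.35 = 55.7(Km+89.5)/89.5.
5.149·Km + 12.1 = 0.6223·Km + 55.7, so (5.149 − 0.6223)·Km = 55.7 − 12.1.
Km = 43.60/4.527 = 9.63 µM; then Vmax = 12.1(9.63+2.35)/2.35 = 61.7 nmol/s.

61.7 nmol/s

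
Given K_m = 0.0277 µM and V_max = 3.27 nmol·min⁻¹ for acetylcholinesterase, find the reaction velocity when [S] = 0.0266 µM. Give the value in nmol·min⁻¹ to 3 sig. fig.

v = Vmax·[S]/(Km + [S]) = 3.27 × 0.0266 / (0.0277 + 0.0266)
  = 0.08698 / 0.05430 = 1.60 nmol·min⁻¹.

1.60 nmol·min⁻¹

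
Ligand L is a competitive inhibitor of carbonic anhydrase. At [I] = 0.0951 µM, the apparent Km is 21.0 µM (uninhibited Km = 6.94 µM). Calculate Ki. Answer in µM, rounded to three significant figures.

0.0469 µM

Competitive: Km,app = α·Km with α = 1 + [I]/Ki.
α = Km,app/Km = 21.0/6.94 = 3.026.
Ki = [I]/(α − 1) = 0.0951/2.026 = 0.0469 µM.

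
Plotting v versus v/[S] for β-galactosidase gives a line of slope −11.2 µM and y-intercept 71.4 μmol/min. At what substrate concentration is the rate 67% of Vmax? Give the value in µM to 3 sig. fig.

The Eadie–Hofstee slope gives Km = 11.2 µM (slope = −Km).
v/Vmax = [S]/(Km+[S]) = 0.67 ⇒ [S] = Km·0.67/(1−0.67) = 11.2 × 2.030 = 22.7 µM.

22.7 µM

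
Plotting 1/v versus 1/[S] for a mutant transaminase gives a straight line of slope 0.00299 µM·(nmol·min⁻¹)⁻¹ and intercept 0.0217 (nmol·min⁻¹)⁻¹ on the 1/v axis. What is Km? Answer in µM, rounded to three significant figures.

y-intercept = 1/Vmax ⇒ Vmax = 46.1 nmol·min⁻¹; slope = Km/Vmax ⇒ Km = slope × Vmax.
Km = 0.00299 × 46.1 = 0.138 µM.

0.138 µM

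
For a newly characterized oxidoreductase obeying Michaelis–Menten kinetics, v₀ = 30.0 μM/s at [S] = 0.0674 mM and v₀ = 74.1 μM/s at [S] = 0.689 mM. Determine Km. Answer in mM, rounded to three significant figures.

0.131 mM

From v = Vmax[S]/(Km+[S]), each point gives Vmax = v(Km+[S])/[S].
Equating: 30.0(Km+0.0674)/0.0674 = 74.1(Km+0.689)/0.689.
445.1·Km + 30.0 = 107.5·Km + 74.1, so (445.1 − 107.5)·Km = 74.1 − 30.0.
Km = 44.10/337.6 = 0.131 mM; then Vmax = 30.0(0.131+0.0674)/0.0674 = 88.2 μM/s.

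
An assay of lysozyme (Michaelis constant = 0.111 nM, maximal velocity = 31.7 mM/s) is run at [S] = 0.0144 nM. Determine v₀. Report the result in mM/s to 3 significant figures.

3.64 mM/s

[S]/(Km+[S]) = 0.0144/0.1254 = 0.1148, the fractional saturation.
v = 0.1148 × Vmax = 0.1148 × 31.7 = 3.64 mM/s.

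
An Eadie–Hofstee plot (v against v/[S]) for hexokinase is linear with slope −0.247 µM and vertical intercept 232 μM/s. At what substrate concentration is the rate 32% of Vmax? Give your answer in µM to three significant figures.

The Eadie–Hofstee slope gives Km = 0.247 µM (slope = −Km).
v/Vmax = [S]/(Km+[S]) = 0.32 ⇒ [S] = Km·0.32/(1−0.32) = 0.247 × 0.4706 = 0.116 µM.

0.116 µM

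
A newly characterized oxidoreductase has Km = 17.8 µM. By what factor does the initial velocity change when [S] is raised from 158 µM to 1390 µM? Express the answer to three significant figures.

1.10

Since Vmax cancels, v₂/v₁ = [S]₂(Km+[S]₁) / [S]₁(Km+[S]₂).
= 1390×(17.8+158) / (158×(17.8+1390)) = 244400/222400 = 1.10.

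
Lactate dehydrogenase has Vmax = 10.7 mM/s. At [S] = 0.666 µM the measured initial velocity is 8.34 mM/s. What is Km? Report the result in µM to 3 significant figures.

From v = Vmax[S]/(Km+[S]), Km = [S](Vmax − v)/v.
Km = 0.666 × (10.7 − 8.34) / 8.34 = 1.572/8.34 = 0.188 µM.

0.188 µM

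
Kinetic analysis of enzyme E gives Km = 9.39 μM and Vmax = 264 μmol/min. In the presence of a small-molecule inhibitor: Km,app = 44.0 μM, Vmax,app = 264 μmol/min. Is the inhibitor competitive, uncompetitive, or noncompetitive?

Km increases (9.39 → 44.0 μM) while Vmax is unchanged — the hallmark of competitive inhibition.

competitive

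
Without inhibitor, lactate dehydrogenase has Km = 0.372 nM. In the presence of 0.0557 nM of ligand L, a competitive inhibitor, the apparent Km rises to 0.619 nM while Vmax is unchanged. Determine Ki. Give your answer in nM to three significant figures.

Competitive: Km,app = α·Km with α = 1 + [I]/Ki.
α = Km,app/Km = 0.619/0.372 = 1.664.
Since α = 1 + [I]/Ki, [I]/Ki = 1.664 − 1 = 0.6640 and Ki = 0.0557/0.6640 = 0.0839 nM.

0.0839 nM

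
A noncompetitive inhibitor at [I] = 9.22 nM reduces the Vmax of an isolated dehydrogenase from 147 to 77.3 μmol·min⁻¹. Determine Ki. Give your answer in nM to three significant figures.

10.2 nM

Noncompetitive: Vmax,app = Vmax/α with α = 1 + [I]/Ki.
α = Vmax/Vmax,app = 147/77.3 = 1.902.
Since α = 1 + [I]/Ki, [I]/Ki = 1.902 − 1 = 0.9017 and Ki = 9.22/0.9017 = 10.2 nM.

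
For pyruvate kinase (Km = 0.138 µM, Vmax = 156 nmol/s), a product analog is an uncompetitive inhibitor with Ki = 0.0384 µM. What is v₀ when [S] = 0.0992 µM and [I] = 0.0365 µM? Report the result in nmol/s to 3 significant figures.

With α = 1 + [I]/Ki = 1 + 0.0365/0.0384 = 1.951, the uncompetitive rate law is v = (Vmax/α)·[S] / (Km/α + [S]).
v = (156/1.951)×0.0992 / (0.138/1.951 + 0.0992) = 7.934/0.1700 = 46.7 nmol/s.

46.7 nmol/s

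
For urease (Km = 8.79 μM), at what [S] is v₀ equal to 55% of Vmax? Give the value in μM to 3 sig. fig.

10.7 μM

v/Vmax = [S]/(Km+[S]) = 0.55, so [S] = Km·0.55/(1 − 0.55) = 8.79 × 1.222.
[S] = 10.7 μM.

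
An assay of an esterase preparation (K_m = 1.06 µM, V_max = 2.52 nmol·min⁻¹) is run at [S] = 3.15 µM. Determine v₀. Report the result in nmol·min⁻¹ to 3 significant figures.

[S]/(Km+[S]) = 3.15/4.210 = 0.7482, the fractional saturation.
v = 0.7482 × Vmax = 0.7482 × 2.52 = 1.89 nmol·min⁻¹.

1.89 nmol·min⁻¹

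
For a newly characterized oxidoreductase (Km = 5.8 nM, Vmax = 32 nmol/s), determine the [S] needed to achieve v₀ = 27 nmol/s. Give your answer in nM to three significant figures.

The required fractional saturation is v/Vmax = 27/32 = 0.8438.
Then [S]/(Km+[S]) = 0.8438 ⇒ [S] = 5.8 × 0.8438/(1 − 0.8438) = 31.3 nM.

31.3 nM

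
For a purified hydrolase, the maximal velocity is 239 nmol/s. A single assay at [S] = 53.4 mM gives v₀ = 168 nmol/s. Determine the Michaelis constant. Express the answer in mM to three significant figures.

v/Vmax = 168/239 = 0.7029 = [S]/(Km+[S]).
So Km + [S] = [S]/0.7029 = 75.97 mM, giving Km = 75.97 − 53.4 = 22.6 mM.

22.6 mM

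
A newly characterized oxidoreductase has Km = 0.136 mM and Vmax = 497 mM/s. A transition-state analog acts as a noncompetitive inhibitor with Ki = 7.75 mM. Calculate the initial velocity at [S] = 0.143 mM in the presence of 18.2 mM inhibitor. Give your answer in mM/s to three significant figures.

76.1 mM/s

α = 1 + [I]/Ki = 1 + 18.2/7.75 = 3.348.
For a noncompetitive inhibitor, Vmax is reduced to Vmax/α while Km is unchanged: Km,app = 0.136 mM, Vmax,app = 148 mM/s.
v = Vmax,app·[S]/(Km,app + [S]) = 148 × 0.143/(0.136 + 0.143) = 76.1 mM/s.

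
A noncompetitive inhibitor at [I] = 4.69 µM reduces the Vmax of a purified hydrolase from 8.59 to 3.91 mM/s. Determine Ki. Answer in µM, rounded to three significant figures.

Noncompetitive: Vmax,app = Vmax/α with α = 1 + [I]/Ki.
α = Vmax/Vmax,app = 8.59/3.91 = 2.197.
Since α = 1 + [I]/Ki, [I]/Ki = 2.197 − 1 = 1.197 and Ki = 4.69/1.197 = 3.92 µM.

3.92 µM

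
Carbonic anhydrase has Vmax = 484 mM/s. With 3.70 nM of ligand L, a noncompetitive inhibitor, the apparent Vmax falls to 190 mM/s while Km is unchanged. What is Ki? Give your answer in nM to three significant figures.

2.39 nM

Noncompetitive: Vmax,app = Vmax/α with α = 1 + [I]/Ki.
α = Vmax/Vmax,app = 484/190 = 2.547.
Since α = 1 + [I]/Ki, [I]/Ki = 2.547 − 1 = 1.547 and Ki = 3.70/1.547 = 2.39 nM.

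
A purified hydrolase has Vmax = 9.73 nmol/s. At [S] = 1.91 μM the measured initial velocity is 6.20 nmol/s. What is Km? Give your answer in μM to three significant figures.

1.09 μM

From v = Vmax[S]/(Km+[S]), Km = [S](Vmax − v)/v.
Km = 1.91 × (9.73 − 6.20) / 6.20 = 6.742/6.20 = 1.09 μM.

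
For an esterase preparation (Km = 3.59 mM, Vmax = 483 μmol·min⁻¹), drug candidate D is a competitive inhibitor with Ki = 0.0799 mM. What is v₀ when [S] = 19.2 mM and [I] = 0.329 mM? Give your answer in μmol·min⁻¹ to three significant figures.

247 μmol·min⁻¹

With α = 1 + [I]/Ki = 1 + 0.329/0.0799 = 5.118, the competitive rate law is v = Vmax[S] / (αKm + [S]).
v = 483×19.2 / (5.118×3.59 + 19.2) = 9274/37.57 = 247 μmol·min⁻¹.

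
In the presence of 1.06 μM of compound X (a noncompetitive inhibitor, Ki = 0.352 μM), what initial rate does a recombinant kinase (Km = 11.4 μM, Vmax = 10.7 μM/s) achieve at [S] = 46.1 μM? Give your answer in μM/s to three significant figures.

2.14 μM/s

With α = 1 + [I]/Ki = 1 + 1.06/0.352 = 4.011, the noncompetitive rate law is v = (Vmax/α)·[S] / (Km + [S]).
v = (10.7/4.011)×46.1 / (11.4 + 46.1) = 123.0/57.50 = 2.14 μM/s.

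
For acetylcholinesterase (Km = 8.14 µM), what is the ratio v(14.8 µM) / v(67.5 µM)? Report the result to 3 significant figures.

0.723

Since Vmax cancels, v₂/v₁ = [S]₂(Km+[S]₁) / [S]₁(Km+[S]₂).
= 14.8×(8.14+67.5) / (67.5×(8.14+14.8)) = 1119/1548 = 0.723.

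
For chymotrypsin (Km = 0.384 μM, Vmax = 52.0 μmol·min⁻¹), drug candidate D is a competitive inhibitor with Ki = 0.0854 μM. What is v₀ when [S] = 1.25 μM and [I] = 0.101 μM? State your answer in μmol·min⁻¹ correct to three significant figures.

With α = 1 + [I]/Ki = 1 + 0.101/0.0854 = 2.183, the competitive rate law is v = Vmax[S] / (αKm + [S]).
v = 52.0×1.25 / (2.183×0.384 + 1.25) = 65.00/2.088 = 31.1 μmol·min⁻¹.

31.1 μmol·min⁻¹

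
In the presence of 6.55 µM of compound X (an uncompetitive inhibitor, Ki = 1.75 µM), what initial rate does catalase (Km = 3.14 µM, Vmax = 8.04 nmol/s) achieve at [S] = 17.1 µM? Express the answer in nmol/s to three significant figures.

1.63 nmol/s

With α = 1 + [I]/Ki = 1 + 6.55/1.75 = 4.743, the uncompetitive rate law is v = (Vmax/α)·[S] / (Km/α + [S]).
v = (8.04/4.743)×17.1 / (3.14/4.743 + 17.1) = 28.99/17.76 = 1.63 nmol/s.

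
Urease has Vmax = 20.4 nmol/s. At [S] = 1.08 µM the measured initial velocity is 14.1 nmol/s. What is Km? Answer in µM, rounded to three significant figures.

v/Vmax = 14.1/20.4 = 0.6912 = [S]/(Km+[S]).
So Km + [S] = [S]/0.6912 = 1.563 µM, giving Km = 1.563 − 1.08 = 0.483 µM.

0.483 µM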